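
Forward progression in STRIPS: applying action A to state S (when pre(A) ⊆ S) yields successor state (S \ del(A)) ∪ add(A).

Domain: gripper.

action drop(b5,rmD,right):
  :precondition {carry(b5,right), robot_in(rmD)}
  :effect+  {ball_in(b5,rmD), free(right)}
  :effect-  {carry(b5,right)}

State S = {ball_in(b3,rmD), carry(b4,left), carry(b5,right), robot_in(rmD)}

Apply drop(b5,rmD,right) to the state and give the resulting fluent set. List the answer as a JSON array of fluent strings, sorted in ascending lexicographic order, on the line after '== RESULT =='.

Progress:
  pre ⊆ S: {carry(b5,right), robot_in(rmD)} ⊆ S  — applicable
  S \ del = {ball_in(b3,rmD), carry(b4,left), robot_in(rmD)}
  ∪ add   = {ball_in(b3,rmD), ball_in(b5,rmD), carry(b4,left), free(right), robot_in(rmD)}

== RESULT ==
["ball_in(b3,rmD)", "ball_in(b5,rmD)", "carry(b4,left)", "free(right)", "robot_in(rmD)"]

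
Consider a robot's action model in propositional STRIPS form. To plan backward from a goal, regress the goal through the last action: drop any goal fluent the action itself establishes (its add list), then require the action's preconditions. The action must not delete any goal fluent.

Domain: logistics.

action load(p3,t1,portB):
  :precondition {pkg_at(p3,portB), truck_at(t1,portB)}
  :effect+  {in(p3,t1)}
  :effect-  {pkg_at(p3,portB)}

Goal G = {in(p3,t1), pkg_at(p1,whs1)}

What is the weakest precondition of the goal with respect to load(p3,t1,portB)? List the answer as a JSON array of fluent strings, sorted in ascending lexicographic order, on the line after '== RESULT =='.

Compute (G \ add) ∪ pre:
  G ∩ del = {}  (empty — regression defined)
  G \ add = {in(p3,t1), pkg_at(p1,whs1)} \ {in(p3,t1)} = {pkg_at(p1,whs1)}
  ∪ pre   = {pkg_at(p1,whs1)} ∪ {pkg_at(p3,portB), truck_at(t1,portB)}
          = {pkg_at(p1,whs1), pkg_at(p3,portB), truck_at(t1,portB)}

== RESULT ==
["pkg_at(p1,whs1)", "pkg_at(p3,portB)", "truck_at(t1,portB)"]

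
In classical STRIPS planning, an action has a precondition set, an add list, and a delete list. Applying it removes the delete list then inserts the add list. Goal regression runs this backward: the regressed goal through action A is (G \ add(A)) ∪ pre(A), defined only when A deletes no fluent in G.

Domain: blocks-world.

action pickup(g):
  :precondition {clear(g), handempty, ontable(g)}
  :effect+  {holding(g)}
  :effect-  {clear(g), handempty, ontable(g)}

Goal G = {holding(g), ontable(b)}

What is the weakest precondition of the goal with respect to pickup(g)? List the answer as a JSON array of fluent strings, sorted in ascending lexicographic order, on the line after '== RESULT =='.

Compute (G \ add) ∪ pre:
  G ∩ del = {}  (empty — regression defined)
  G \ add = {holding(g), ontable(b)} \ {holding(g)} = {ontable(b)}
  ∪ pre   = {ontable(b)} ∪ {clear(g), handempty, ontable(g)}
          = {clear(g), handempty, ontable(b), ontable(g)}

== RESULT ==
["clear(g)", "handempty", "ontable(b)", "ontable(g)"]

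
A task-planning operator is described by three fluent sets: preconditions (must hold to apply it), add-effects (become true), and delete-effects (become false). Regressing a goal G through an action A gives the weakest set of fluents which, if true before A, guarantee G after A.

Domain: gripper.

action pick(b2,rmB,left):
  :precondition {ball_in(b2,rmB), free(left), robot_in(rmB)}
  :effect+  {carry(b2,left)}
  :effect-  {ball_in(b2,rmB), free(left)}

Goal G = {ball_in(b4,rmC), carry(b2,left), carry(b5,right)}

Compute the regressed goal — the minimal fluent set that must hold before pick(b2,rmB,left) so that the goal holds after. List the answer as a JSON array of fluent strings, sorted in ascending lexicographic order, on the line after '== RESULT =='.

Compute (G \ add) ∪ pre:
  G ∩ del = {}  (empty — regression defined)
  G \ add = {ball_in(b4,rmC), carry(b2,left), carry(b5,right)} \ {carry(b2,left)} = {ball_in(b4,rmC), carry(b5,right)}
  ∪ pre   = {ball_in(b4,rmC), carry(b5,right)} ∪ {ball_in(b2,rmB), free(left), robot_in(rmB)}
          = {ball_in(b2,rmB), ball_in(b4,rmC), carry(b5,right), free(left), robot_in(rmB)}

== RESULT ==
["ball_in(b2,rmB)", "ball_in(b4,rmC)", "carry(b5,right)", "free(left)", "robot_in(rmB)"]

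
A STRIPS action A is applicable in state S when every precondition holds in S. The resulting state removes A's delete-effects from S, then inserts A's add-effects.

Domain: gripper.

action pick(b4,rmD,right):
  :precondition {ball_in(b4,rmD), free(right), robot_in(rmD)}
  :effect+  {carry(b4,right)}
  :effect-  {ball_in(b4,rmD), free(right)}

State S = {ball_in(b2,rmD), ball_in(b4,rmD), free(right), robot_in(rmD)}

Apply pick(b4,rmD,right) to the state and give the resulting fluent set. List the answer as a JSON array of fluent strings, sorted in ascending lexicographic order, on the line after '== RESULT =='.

Compute (S \ del) ∪ add:
  pre ⊆ S: {ball_in(b4,rmD), free(right), robot_in(rmD)} ⊆ S  — applicable
  S \ del = {ball_in(b2,rmD), robot_in(rmD)}
  ∪ add   = {ball_in(b2,rmD), carry(b4,right), robot_in(rmD)}

== RESULT ==
["ball_in(b2,rmD)", "carry(b4,right)", "robot_in(rmD)"]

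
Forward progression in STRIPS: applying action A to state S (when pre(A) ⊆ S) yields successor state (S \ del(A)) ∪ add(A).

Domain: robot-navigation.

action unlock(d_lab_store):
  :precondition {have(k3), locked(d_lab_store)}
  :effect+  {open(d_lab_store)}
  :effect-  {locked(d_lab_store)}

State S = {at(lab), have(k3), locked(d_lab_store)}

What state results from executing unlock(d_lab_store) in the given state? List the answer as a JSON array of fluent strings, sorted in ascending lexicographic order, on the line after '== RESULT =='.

Compute (S \ del) ∪ add:
  pre ⊆ S: {have(k3), locked(d_lab_store)} ⊆ S  — applicable
  S \ del = {at(lab), have(k3)}
  ∪ add   = {at(lab), have(k3), open(d_lab_store)}

== RESULT ==
["at(lab)", "have(k3)", "open(d_lab_store)"]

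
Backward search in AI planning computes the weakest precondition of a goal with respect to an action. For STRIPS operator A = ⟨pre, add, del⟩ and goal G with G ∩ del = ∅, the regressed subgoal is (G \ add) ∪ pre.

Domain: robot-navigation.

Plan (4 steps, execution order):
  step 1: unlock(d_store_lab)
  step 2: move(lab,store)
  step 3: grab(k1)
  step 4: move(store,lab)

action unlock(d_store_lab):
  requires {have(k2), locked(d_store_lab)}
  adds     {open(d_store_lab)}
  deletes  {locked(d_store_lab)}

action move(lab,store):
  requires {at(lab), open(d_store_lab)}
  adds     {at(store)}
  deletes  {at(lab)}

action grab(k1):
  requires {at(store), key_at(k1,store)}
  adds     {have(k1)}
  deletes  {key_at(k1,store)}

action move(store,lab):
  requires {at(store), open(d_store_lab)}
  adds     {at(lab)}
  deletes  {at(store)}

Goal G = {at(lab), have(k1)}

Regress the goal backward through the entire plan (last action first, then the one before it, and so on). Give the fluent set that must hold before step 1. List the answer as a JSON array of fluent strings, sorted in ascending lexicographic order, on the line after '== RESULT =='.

Regress step by step:
  through step 4 (move(store,lab)): drop {at(lab)}, keep {have(k1)}, require {at(store), open(d_store_lab)}
    → {at(store), have(k1), open(d_store_lab)}
  through step 3 (grab(k1)): drop {have(k1)}, keep {at(store), open(d_store_lab)}, require {at(store), key_at(k1,store)}
    → {at(store), key_at(k1,store), open(d_store_lab)}
  through step 2 (move(lab,store)): drop {at(store)}, keep {key_at(k1,store), open(d_store_lab)}, require {at(lab), open(d_store_lab)}
    → {at(lab), key_at(k1,store), open(d_store_lab)}
  through step 1 (unlock(d_store_lab)): drop {open(d_store_lab)}, keep {at(lab), key_at(k1,store)}, require {have(k2), locked(d_store_lab)}
    → {at(lab), have(k2), key_at(k1,store), locked(d_store_lab)}

== RESULT ==
["at(lab)", "have(k2)", "key_at(k1,store)", "locked(d_store_lab)"]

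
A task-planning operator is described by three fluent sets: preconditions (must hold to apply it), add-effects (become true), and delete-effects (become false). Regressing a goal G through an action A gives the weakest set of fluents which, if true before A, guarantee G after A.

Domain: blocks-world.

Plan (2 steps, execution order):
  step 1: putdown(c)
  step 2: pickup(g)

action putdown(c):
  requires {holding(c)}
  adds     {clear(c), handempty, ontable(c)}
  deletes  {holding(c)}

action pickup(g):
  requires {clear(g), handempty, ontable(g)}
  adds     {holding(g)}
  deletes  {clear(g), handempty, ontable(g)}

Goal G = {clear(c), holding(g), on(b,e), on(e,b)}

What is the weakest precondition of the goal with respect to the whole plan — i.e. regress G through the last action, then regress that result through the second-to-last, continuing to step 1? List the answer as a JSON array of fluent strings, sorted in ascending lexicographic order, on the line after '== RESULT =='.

Regress step by step:
  through step 2 (pickup(g)): drop {holding(g)}, keep {clear(c), on(b,e), on(e,b)}, require {clear(g), handempty, ontable(g)}
    → {clear(c), clear(g), handempty, on(b,e), on(e,b), ontable(g)}
  through step 1 (putdown(c)): drop {clear(c), handempty}, keep {clear(g), on(b,e), on(e,b), ontable(g)}, require {holding(c)}
    → {clear(g), holding(c), on(b,e), on(e,b), ontable(g)}

== RESULT ==
["clear(g)", "holding(c)", "on(b,e)", "on(e,b)", "ontable(g)"]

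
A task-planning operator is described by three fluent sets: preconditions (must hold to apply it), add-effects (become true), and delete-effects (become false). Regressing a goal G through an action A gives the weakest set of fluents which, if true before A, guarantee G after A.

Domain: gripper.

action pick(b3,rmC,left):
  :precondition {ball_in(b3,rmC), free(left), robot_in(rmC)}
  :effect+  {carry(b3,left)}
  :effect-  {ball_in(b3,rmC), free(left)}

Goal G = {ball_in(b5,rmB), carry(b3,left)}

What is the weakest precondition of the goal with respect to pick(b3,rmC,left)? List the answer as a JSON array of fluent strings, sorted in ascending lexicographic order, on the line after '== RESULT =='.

Regress:
  G ∩ del = {}  (empty — regression defined)
  G \ add = {ball_in(b5,rmB), carry(b3,left)} \ {carry(b3,left)} = {ball_in(b5,rmB)}
  ∪ pre   = {ball_in(b5,rmB)} ∪ {ball_in(b3,rmC), free(left), robot_in(rmC)}
          = {ball_in(b3,rmC), ball_in(b5,rmB), free(left), robot_in(rmC)}

== RESULT ==
["ball_in(b3,rmC)", "ball_in(b5,rmB)", "free(left)", "robot_in(rmC)"]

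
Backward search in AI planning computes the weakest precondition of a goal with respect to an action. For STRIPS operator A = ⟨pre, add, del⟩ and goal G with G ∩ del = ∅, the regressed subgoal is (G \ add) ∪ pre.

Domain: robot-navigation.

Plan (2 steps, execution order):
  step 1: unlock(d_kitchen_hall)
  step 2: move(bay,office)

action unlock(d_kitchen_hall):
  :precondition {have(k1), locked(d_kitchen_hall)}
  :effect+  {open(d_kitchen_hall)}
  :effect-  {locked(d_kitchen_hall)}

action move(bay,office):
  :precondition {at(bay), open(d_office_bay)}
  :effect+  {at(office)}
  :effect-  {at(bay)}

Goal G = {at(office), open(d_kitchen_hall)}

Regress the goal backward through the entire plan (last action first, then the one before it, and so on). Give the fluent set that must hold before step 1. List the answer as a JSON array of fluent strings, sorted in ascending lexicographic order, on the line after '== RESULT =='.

Work backward from the goal:
  through step 2 (move(bay,office)): drop {at(office)}, keep {open(d_kitchen_hall)}, require {at(bay), open(d_office_bay)}
    → {at(bay), open(d_kitchen_hall), open(d_office_bay)}
  through step 1 (unlock(d_kitchen_hall)): drop {open(d_kitchen_hall)}, keep {at(bay), open(d_office_bay)}, require {have(k1), locked(d_kitchen_hall)}
    → {at(bay), have(k1), locked(d_kitchen_hall), open(d_office_bay)}

== RESULT ==
["at(bay)", "have(k1)", "locked(d_kitchen_hall)", "open(d_office_bay)"]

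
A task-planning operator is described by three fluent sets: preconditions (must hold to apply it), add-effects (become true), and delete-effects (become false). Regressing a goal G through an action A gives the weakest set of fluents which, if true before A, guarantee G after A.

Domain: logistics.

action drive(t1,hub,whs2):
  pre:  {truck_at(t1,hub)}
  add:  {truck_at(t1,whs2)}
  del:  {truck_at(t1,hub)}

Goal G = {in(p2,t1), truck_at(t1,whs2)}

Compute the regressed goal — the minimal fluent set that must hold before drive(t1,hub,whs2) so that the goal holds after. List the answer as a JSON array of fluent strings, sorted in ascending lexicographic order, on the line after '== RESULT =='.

Regress:
  G ∩ del = {}  (empty — regression defined)
  G \ add = {in(p2,t1), truck_at(t1,whs2)} \ {truck_at(t1,whs2)} = {in(p2,t1)}
  ∪ pre   = {in(p2,t1)} ∪ {truck_at(t1,hub)}
          = {in(p2,t1), truck_at(t1,hub)}

== RESULT ==
["in(p2,t1)", "truck_at(t1,hub)"]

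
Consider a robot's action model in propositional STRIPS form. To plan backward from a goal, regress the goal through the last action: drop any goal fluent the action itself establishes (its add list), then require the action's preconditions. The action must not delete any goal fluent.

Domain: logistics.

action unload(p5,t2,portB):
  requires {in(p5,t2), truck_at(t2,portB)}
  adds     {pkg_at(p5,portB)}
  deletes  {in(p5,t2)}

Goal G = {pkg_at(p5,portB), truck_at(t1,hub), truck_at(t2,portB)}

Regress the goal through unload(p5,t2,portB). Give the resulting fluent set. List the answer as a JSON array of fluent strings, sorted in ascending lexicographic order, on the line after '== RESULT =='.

Regress:
  G ∩ del = {}  (empty — regression defined)
  G \ add = {pkg_at(p5,portB), truck_at(t1,hub), truck_at(t2,portB)} \ {pkg_at(p5,portB)} = {truck_at(t1,hub), truck_at(t2,portB)}
  ∪ pre   = {truck_at(t1,hub), truck_at(t2,portB)} ∪ {in(p5,t2), truck_at(t2,portB)}
          = {in(p5,t2), truck_at(t1,hub), truck_at(t2,portB)}

== RESULT ==
["in(p5,t2)", "truck_at(t1,hub)", "truck_at(t2,portB)"]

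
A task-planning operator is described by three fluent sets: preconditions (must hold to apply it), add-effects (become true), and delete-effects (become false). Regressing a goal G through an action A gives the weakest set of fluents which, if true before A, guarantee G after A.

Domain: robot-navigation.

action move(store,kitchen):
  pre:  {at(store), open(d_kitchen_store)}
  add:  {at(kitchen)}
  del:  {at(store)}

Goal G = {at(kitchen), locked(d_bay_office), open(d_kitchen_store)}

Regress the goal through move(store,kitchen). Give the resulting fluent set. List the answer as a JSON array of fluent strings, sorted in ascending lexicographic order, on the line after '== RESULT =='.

Regress:
  G ∩ del = {}  (empty — regression defined)
  G \ add = {at(kitchen), locked(d_bay_office), open(d_kitchen_store)} \ {at(kitchen)} = {locked(d_bay_office), open(d_kitchen_store)}
  ∪ pre   = {locked(d_bay_office), open(d_kitchen_store)} ∪ {at(store), open(d_kitchen_store)}
          = {at(store), locked(d_bay_office), open(d_kitchen_store)}

== RESULT ==
["at(store)", "locked(d_bay_office)", "open(d_kitchen_store)"]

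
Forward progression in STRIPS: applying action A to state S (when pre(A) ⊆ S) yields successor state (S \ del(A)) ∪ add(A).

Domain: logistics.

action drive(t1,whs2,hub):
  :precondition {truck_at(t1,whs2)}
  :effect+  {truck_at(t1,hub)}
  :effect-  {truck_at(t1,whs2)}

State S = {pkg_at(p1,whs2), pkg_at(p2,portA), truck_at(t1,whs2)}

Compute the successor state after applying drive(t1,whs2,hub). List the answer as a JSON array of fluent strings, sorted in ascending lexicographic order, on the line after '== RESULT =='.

Compute (S \ del) ∪ add:
  pre ⊆ S: {truck_at(t1,whs2)} ⊆ S  — applicable
  S \ del = {pkg_at(p1,whs2), pkg_at(p2,portA)}
  ∪ add   = {pkg_at(p1,whs2), pkg_at(p2,portA), truck_at(t1,hub)}

== RESULT ==
["pkg_at(p1,whs2)", "pkg_at(p2,portA)", "truck_at(t1,hub)"]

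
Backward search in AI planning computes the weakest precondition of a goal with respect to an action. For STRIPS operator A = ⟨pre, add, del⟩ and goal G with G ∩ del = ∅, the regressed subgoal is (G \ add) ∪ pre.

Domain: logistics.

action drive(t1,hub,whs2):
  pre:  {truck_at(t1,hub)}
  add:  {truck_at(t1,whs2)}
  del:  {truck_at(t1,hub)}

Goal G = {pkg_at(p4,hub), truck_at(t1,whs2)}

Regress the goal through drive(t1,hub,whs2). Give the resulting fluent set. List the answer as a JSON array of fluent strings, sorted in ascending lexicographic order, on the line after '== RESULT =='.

Compute (G \ add) ∪ pre:
  G ∩ del = {}  (empty — regression defined)
  G \ add = {pkg_at(p4,hub), truck_at(t1,whs2)} \ {truck_at(t1,whs2)} = {pkg_at(p4,hub)}
  ∪ pre   = {pkg_at(p4,hub)} ∪ {truck_at(t1,hub)}
          = {pkg_at(p4,hub), truck_at(t1,hub)}

== RESULT ==
["pkg_at(p4,hub)", "truck_at(t1,hub)"]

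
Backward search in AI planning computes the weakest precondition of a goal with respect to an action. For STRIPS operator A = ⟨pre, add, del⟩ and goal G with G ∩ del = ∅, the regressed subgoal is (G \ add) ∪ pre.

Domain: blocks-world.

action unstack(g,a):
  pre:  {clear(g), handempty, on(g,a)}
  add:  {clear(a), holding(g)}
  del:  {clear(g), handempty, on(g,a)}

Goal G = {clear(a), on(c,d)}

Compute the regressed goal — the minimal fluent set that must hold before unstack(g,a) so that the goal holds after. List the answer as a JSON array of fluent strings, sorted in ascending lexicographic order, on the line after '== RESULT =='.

Regress:
  G ∩ del = {}  (empty — regression defined)
  G \ add = {clear(a), on(c,d)} \ {clear(a), holding(g)} = {on(c,d)}
  ∪ pre   = {on(c,d)} ∪ {clear(g), handempty, on(g,a)}
          = {clear(g), handempty, on(c,d), on(g,a)}

== RESULT ==
["clear(g)", "handempty", "on(c,d)", "on(g,a)"]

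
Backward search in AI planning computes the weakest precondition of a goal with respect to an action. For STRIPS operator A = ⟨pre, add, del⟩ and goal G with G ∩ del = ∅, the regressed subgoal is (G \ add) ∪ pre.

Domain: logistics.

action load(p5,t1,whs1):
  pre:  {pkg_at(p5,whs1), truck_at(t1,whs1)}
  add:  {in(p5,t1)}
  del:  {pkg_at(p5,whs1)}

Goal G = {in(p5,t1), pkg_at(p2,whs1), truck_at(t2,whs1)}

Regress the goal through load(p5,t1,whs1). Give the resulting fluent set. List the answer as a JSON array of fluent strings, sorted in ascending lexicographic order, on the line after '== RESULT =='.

Regress:
  G ∩ del = {}  (empty — regression defined)
  G \ add = {in(p5,t1), pkg_at(p2,whs1), truck_at(t2,whs1)} \ {in(p5,t1)} = {pkg_at(p2,whs1), truck_at(t2,whs1)}
  ∪ pre   = {pkg_at(p2,whs1), truck_at(t2,whs1)} ∪ {pkg_at(p5,whs1), truck_at(t1,whs1)}
          = {pkg_at(p2,whs1), pkg_at(p5,whs1), truck_at(t1,whs1), truck_at(t2,whs1)}

== RESULT ==
["pkg_at(p2,whs1)", "pkg_at(p5,whs1)", "truck_at(t1,whs1)", "truck_at(t2,whs1)"]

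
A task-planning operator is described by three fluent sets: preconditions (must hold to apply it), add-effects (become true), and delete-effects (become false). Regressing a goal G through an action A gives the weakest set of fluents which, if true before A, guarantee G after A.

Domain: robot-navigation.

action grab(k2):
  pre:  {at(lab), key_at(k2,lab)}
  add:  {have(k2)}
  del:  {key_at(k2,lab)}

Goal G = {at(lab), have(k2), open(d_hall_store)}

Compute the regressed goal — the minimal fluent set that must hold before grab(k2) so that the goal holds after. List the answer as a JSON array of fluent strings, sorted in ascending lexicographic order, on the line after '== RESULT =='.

Compute (G \ add) ∪ pre:
  G ∩ del = {}  (empty — regression defined)
  G \ add = {at(lab), have(k2), open(d_hall_store)} \ {have(k2)} = {at(lab), open(d_hall_store)}
  ∪ pre   = {at(lab), open(d_hall_store)} ∪ {at(lab), key_at(k2,lab)}
          = {at(lab), key_at(k2,lab), open(d_hall_store)}

== RESULT ==
["at(lab)", "key_at(k2,lab)", "open(d_hall_store)"]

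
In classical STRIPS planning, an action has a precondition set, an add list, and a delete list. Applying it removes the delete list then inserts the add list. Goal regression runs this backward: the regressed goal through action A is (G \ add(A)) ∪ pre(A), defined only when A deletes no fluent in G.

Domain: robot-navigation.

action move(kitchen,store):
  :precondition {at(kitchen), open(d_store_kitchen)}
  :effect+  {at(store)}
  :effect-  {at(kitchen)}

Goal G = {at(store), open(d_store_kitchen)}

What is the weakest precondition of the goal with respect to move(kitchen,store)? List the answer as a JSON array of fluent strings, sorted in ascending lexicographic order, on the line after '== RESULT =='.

Regress:
  G ∩ del = {}  (empty — regression defined)
  G \ add = {at(store), open(d_store_kitchen)} \ {at(store)} = {open(d_store_kitchen)}
  ∪ pre   = {open(d_store_kitchen)} ∪ {at(kitchen), open(d_store_kitchen)}
          = {at(kitchen), open(d_store_kitchen)}

== RESULT ==
["at(kitchen)", "open(d_store_kitchen)"]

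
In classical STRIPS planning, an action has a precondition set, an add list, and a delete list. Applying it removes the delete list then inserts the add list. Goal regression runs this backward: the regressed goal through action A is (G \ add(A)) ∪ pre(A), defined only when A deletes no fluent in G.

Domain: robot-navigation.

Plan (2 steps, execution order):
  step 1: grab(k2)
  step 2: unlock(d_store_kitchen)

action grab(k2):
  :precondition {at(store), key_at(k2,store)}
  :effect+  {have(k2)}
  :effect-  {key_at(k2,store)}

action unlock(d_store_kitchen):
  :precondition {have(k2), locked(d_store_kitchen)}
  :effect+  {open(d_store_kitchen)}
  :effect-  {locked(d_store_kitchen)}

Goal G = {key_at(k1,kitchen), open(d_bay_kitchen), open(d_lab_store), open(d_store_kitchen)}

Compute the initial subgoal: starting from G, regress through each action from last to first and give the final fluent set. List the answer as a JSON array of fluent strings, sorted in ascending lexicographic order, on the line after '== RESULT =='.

Regress step by step:
  through step 2 (unlock(d_store_kitchen)): drop {open(d_store_kitchen)}, keep {key_at(k1,kitchen), open(d_bay_kitchen), open(d_lab_store)}, require {have(k2), locked(d_store_kitchen)}
    → {have(k2), key_at(k1,kitchen), locked(d_store_kitchen), open(d_bay_kitchen), open(d_lab_store)}
  through step 1 (grab(k2)): drop {have(k2)}, keep {key_at(k1,kitchen), locked(d_store_kitchen), open(d_bay_kitchen), open(d_lab_store)}, require {at(store), key_at(k2,store)}
    → {at(store), key_at(k1,kitchen), key_at(k2,store), locked(d_store_kitchen), open(d_bay_kitchen), open(d_lab_store)}

== RESULT ==
["at(store)", "key_at(k1,kitchen)", "key_at(k2,store)", "locked(d_store_kitchen)", "open(d_bay_kitchen)", "open(d_lab_store)"]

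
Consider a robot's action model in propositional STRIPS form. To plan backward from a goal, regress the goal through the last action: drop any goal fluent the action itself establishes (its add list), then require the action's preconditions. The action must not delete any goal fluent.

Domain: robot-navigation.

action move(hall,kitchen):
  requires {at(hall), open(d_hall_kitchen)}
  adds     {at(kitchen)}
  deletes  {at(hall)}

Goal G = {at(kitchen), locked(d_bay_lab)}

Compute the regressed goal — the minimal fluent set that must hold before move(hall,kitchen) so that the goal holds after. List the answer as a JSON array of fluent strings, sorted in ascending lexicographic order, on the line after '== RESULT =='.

Regress:
  G ∩ del = {}  (empty — regression defined)
  G \ add = {at(kitchen), locked(d_bay_lab)} \ {at(kitchen)} = {locked(d_bay_lab)}
  ∪ pre   = {locked(d_bay_lab)} ∪ {at(hall), open(d_hall_kitchen)}
          = {at(hall), locked(d_bay_lab), open(d_hall_kitchen)}

== RESULT ==
["at(hall)", "locked(d_bay_lab)", "open(d_hall_kitchen)"]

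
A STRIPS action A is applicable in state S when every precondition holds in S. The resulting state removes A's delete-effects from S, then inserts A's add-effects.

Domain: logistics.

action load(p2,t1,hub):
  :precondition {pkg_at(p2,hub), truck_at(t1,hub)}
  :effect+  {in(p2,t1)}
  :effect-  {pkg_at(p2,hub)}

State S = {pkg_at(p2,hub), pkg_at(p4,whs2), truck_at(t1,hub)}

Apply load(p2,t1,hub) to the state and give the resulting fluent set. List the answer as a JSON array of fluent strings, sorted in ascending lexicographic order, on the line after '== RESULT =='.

Compute (S \ del) ∪ add:
  pre ⊆ S: {pkg_at(p2,hub), truck_at(t1,hub)} ⊆ S  — applicable
  S \ del = {pkg_at(p4,whs2), truck_at(t1,hub)}
  ∪ add   = {in(p2,t1), pkg_at(p4,whs2), truck_at(t1,hub)}

== RESULT ==
["in(p2,t1)", "pkg_at(p4,whs2)", "truck_at(t1,hub)"]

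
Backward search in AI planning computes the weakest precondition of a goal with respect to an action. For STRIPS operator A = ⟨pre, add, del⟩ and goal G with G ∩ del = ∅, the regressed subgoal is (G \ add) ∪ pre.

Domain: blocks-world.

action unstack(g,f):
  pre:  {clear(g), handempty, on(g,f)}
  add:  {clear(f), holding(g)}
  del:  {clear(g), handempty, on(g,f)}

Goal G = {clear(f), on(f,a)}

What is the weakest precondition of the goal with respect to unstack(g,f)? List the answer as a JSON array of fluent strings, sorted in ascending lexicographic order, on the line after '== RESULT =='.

Compute (G \ add) ∪ pre:
  G ∩ del = {}  (empty — regression defined)
  G \ add = {clear(f), on(f,a)} \ {clear(f), holding(g)} = {on(f,a)}
  ∪ pre   = {on(f,a)} ∪ {clear(g), handempty, on(g,f)}
          = {clear(g), handempty, on(f,a), on(g,f)}

== RESULT ==
["clear(g)", "handempty", "on(f,a)", "on(g,f)"]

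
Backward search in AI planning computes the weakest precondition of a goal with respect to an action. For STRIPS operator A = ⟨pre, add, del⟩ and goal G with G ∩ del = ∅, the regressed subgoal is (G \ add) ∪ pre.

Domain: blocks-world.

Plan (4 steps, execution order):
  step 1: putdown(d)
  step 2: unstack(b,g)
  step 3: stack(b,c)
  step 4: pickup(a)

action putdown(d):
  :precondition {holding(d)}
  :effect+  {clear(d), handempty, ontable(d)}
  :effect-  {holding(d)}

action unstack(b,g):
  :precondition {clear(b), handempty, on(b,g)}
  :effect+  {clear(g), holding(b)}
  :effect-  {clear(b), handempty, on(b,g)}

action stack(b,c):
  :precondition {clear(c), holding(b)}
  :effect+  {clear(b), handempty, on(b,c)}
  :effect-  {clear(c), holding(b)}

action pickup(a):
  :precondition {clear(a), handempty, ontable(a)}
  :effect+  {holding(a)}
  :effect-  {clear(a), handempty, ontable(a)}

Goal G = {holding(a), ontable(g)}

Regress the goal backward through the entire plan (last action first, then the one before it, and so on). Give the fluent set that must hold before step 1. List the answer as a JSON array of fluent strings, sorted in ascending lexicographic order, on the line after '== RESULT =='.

Work backward from the goal:
  through step 4 (pickup(a)): drop {holding(a)}, keep {ontable(g)}, require {clear(a), handempty, ontable(a)}
    → {clear(a), handempty, ontable(a), ontable(g)}
  through step 3 (stack(b,c)): drop {handempty}, keep {clear(a), ontable(a), ontable(g)}, require {clear(c), holding(b)}
    → {clear(a), clear(c), holding(b), ontable(a), ontable(g)}
  through step 2 (unstack(b,g)): drop {holding(b)}, keep {clear(a), clear(c), ontable(a), ontable(g)}, require {clear(b), handempty, on(b,g)}
    → {clear(a), clear(b), clear(c), handempty, on(b,g), ontable(a), ontable(g)}
  through step 1 (putdown(d)): drop {handempty}, keep {clear(a), clear(b), clear(c), on(b,g), ontable(a), ontable(g)}, require {holding(d)}
    → {clear(a), clear(b), clear(c), holding(d), on(b,g), ontable(a), ontable(g)}

== RESULT ==
["clear(a)", "clear(b)", "clear(c)", "holding(d)", "on(b,g)", "ontable(a)", "ontable(g)"]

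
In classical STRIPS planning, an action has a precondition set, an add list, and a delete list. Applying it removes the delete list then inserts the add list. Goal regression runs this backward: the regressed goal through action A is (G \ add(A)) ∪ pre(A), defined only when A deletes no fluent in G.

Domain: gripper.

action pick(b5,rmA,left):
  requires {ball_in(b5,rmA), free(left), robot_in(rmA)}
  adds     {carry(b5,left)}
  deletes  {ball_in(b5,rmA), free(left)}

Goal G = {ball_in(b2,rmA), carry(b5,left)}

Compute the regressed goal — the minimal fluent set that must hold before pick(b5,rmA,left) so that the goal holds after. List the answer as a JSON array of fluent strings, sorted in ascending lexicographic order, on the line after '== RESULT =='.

Compute (G \ add) ∪ pre:
  G ∩ del = {}  (empty — regression defined)
  G \ add = {ball_in(b2,rmA), carry(b5,left)} \ {carry(b5,left)} = {ball_in(b2,rmA)}
  ∪ pre   = {ball_in(b2,rmA)} ∪ {ball_in(b5,rmA), free(left), robot_in(rmA)}
          = {ball_in(b2,rmA), ball_in(b5,rmA), free(left), robot_in(rmA)}

== RESULT ==
["ball_in(b2,rmA)", "ball_in(b5,rmA)", "free(left)", "robot_in(rmA)"]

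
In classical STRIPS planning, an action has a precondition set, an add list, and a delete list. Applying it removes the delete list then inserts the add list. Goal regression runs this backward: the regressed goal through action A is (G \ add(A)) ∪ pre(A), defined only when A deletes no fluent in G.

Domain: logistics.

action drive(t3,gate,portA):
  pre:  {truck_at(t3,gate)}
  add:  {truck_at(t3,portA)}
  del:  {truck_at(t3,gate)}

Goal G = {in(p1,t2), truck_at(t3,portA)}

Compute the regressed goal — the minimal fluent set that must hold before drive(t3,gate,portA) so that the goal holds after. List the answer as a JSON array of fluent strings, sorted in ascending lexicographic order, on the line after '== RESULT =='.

Regress:
  G ∩ del = {}  (empty — regression defined)
  G \ add = {in(p1,t2), truck_at(t3,portA)} \ {truck_at(t3,portA)} = {in(p1,t2)}
  ∪ pre   = {in(p1,t2)} ∪ {truck_at(t3,gate)}
          = {in(p1,t2), truck_at(t3,gate)}

== RESULT ==
["in(p1,t2)", "truck_at(t3,gate)"]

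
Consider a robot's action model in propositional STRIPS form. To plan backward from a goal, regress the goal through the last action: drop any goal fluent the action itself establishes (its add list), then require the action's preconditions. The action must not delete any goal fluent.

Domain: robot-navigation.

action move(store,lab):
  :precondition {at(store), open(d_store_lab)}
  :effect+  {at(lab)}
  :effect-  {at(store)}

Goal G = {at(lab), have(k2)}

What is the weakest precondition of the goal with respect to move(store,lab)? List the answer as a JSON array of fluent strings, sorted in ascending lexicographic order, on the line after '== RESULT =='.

Compute (G \ add) ∪ pre:
  G ∩ del = {}  (empty — regression defined)
  G \ add = {at(lab), have(k2)} \ {at(lab)} = {have(k2)}
  ∪ pre   = {have(k2)} ∪ {at(store), open(d_store_lab)}
          = {at(store), have(k2), open(d_store_lab)}

== RESULT ==
["at(store)", "have(k2)", "open(d_store_lab)"]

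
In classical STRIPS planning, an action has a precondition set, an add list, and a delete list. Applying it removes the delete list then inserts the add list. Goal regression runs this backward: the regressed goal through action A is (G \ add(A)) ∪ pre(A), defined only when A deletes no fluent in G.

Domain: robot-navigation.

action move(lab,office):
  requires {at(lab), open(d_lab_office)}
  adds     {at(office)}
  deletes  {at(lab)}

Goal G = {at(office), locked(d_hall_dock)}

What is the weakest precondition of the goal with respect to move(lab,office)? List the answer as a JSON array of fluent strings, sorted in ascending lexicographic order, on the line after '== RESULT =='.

Regress:
  G ∩ del = {}  (empty — regression defined)
  G \ add = {at(office), locked(d_hall_dock)} \ {at(office)} = {locked(d_hall_dock)}
  ∪ pre   = {locked(d_hall_dock)} ∪ {at(lab), open(d_lab_office)}
          = {at(lab), locked(d_hall_dock), open(d_lab_office)}

== RESULT ==
["at(lab)", "locked(d_hall_dock)", "open(d_lab_office)"]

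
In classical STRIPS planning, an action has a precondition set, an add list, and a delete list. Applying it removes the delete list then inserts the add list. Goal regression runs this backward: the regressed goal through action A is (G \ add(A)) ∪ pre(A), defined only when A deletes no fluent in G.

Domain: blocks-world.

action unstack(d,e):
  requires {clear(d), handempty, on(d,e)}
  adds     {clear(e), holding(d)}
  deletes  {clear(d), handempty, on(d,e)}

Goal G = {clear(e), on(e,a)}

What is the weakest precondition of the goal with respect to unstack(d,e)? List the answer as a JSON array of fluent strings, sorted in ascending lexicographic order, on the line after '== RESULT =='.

Regress:
  G ∩ del = {}  (empty — regression defined)
  G \ add = {clear(e), on(e,a)} \ {clear(e), holding(d)} = {on(e,a)}
  ∪ pre   = {on(e,a)} ∪ {clear(d), handempty, on(d,e)}
          = {clear(d), handempty, on(d,e), on(e,a)}

== RESULT ==
["clear(d)", "handempty", "on(d,e)", "on(e,a)"]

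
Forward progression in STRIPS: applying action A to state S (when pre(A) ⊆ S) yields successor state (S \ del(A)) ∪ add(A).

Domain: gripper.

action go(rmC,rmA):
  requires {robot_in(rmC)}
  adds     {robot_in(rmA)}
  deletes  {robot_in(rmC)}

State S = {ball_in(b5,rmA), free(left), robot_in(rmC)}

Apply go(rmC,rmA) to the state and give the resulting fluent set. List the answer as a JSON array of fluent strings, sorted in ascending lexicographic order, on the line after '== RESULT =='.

Progress:
  pre ⊆ S: {robot_in(rmC)} ⊆ S  — applicable
  S \ del = {ball_in(b5,rmA), free(left)}
  ∪ add   = {ball_in(b5,rmA), free(left), robot_in(rmA)}

== RESULT ==
["ball_in(b5,rmA)", "free(left)", "robot_in(rmA)"]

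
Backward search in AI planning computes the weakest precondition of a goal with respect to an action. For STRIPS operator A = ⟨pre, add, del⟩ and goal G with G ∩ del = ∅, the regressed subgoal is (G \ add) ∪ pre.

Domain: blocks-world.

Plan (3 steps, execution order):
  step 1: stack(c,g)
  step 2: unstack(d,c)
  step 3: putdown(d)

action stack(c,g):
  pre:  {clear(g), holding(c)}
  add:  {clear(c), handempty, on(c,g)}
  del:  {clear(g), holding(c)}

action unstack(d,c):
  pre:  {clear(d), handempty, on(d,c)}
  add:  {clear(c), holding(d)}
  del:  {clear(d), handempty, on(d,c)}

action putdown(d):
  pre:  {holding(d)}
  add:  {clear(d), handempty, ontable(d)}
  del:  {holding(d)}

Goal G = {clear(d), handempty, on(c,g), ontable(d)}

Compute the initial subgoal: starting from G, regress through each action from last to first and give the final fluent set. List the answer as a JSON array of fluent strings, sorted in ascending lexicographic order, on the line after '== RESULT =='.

Regress step by step:
  through step 3 (putdown(d)): drop {clear(d), handempty, ontable(d)}, keep {on(c,g)}, require {holding(d)}
    → {holding(d), on(c,g)}
  through step 2 (unstack(d,c)): drop {holding(d)}, keep {on(c,g)}, require {clear(d), handempty, on(d,c)}
    → {clear(d), handempty, on(c,g), on(d,c)}
  through step 1 (stack(c,g)): drop {handempty, on(c,g)}, keep {clear(d), on(d,c)}, require {clear(g), holding(c)}
    → {clear(d), clear(g), holding(c), on(d,c)}

== RESULT ==
["clear(d)", "clear(g)", "holding(c)", "on(d,c)"]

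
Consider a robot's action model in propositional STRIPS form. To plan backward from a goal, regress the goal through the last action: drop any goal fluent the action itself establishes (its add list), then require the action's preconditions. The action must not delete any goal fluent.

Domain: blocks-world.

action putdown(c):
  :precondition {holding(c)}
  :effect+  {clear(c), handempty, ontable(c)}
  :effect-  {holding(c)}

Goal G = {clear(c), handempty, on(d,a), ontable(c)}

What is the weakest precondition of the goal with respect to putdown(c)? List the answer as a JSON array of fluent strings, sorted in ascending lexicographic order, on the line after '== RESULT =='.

Regress:
  G ∩ del = {}  (empty — regression defined)
  G \ add = {clear(c), handempty, on(d,a), ontable(c)} \ {clear(c), handempty, ontable(c)} = {on(d,a)}
  ∪ pre   = {on(d,a)} ∪ {holding(c)}
          = {holding(c), on(d,a)}

== RESULT ==
["holding(c)", "on(d,a)"]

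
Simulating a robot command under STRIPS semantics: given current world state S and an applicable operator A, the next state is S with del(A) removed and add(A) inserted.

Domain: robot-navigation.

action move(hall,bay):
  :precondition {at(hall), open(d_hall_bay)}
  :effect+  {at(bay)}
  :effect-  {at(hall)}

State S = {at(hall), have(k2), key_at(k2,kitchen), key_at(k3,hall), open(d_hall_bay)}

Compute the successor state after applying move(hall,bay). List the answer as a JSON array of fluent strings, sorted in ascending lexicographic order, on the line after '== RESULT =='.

Progress:
  pre ⊆ S: {at(hall), open(d_hall_bay)} ⊆ S  — applicable
  S \ del = {have(k2), key_at(k2,kitchen), key_at(k3,hall), open(d_hall_bay)}
  ∪ add   = {at(bay), have(k2), key_at(k2,kitchen), key_at(k3,hall), open(d_hall_bay)}

== RESULT ==
["at(bay)", "have(k2)", "key_at(k2,kitchen)", "key_at(k3,hall)", "open(d_hall_bay)"]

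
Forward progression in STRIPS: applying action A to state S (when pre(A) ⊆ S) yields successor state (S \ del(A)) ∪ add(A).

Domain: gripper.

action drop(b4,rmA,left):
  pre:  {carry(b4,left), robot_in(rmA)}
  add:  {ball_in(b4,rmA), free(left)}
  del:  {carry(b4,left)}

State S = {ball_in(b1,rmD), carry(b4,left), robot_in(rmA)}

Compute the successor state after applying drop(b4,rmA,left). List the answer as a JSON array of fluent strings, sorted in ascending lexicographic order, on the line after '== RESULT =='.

Progress:
  pre ⊆ S: {carry(b4,left), robot_in(rmA)} ⊆ S  — applicable
  S \ del = {ball_in(b1,rmD), robot_in(rmA)}
  ∪ add   = {ball_in(b1,rmD), ball_in(b4,rmA), free(left), robot_in(rmA)}

== RESULT ==
["ball_in(b1,rmD)", "ball_in(b4,rmA)", "free(left)", "robot_in(rmA)"]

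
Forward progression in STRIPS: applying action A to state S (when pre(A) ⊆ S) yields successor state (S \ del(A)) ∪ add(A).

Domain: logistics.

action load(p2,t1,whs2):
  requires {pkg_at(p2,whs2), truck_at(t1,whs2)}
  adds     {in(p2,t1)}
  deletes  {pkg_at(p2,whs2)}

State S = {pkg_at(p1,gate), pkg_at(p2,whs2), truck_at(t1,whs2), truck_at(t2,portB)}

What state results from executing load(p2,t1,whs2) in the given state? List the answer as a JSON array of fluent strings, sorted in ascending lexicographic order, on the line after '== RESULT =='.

Progress:
  pre ⊆ S: {pkg_at(p2,whs2), truck_at(t1,whs2)} ⊆ S  — applicable
  S \ del = {pkg_at(p1,gate), truck_at(t1,whs2), truck_at(t2,portB)}
  ∪ add   = {in(p2,t1), pkg_at(p1,gate), truck_at(t1,whs2), truck_at(t2,portB)}

== RESULT ==
["in(p2,t1)", "pkg_at(p1,gate)", "truck_at(t1,whs2)", "truck_at(t2,portB)"]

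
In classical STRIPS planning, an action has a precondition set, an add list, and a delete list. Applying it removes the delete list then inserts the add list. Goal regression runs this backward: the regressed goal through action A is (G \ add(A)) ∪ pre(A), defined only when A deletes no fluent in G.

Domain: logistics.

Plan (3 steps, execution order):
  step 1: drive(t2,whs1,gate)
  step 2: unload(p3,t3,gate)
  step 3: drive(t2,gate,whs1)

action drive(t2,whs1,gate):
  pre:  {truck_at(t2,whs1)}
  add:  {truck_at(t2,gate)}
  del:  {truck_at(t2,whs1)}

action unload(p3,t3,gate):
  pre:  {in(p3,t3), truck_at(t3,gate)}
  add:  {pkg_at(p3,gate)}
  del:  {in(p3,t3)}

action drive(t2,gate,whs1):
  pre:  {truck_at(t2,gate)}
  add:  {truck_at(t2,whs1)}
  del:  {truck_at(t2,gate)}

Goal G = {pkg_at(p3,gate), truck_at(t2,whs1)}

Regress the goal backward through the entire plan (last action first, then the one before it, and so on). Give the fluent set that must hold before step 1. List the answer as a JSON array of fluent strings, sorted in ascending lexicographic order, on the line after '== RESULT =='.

Regress step by step:
  through step 3 (drive(t2,gate,whs1)): drop {truck_at(t2,whs1)}, keep {pkg_at(p3,gate)}, require {truck_at(t2,gate)}
    → {pkg_at(p3,gate), truck_at(t2,gate)}
  through step 2 (unload(p3,t3,gate)): drop {pkg_at(p3,gate)}, keep {truck_at(t2,gate)}, require {in(p3,t3), truck_at(t3,gate)}
    → {in(p3,t3), truck_at(t2,gate), truck_at(t3,gate)}
  through step 1 (drive(t2,whs1,gate)): drop {truck_at(t2,gate)}, keep {in(p3,t3), truck_at(t3,gate)}, require {truck_at(t2,whs1)}
    → {in(p3,t3), truck_at(t2,whs1), truck_at(t3,gate)}

== RESULT ==
["in(p3,t3)", "truck_at(t2,whs1)", "truck_at(t3,gate)"]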